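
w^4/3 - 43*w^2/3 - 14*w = w*(w/3 + 1/3)*(w - 7)*(w + 6)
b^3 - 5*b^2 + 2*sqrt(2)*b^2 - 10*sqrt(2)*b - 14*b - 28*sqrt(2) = (b - 7)*(b + 2)*(b + 2*sqrt(2))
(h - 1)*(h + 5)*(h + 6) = h^3 + 10*h^2 + 19*h - 30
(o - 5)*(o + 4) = o^2 - o - 20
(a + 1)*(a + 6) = a^2 + 7*a + 6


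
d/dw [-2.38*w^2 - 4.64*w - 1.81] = -4.76*w - 4.64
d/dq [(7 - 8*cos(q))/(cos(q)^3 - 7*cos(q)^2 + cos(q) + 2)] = (-16*cos(q)^3 + 77*cos(q)^2 - 98*cos(q) + 23)*sin(q)/(cos(q)^3 - 7*cos(q)^2 + cos(q) + 2)^2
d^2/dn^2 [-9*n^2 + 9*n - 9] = -18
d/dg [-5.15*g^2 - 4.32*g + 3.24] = -10.3*g - 4.32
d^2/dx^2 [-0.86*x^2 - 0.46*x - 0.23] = -1.72000000000000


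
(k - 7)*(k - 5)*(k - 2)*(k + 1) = k^4 - 13*k^3 + 45*k^2 - 11*k - 70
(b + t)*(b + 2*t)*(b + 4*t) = b^3 + 7*b^2*t + 14*b*t^2 + 8*t^3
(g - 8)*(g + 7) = g^2 - g - 56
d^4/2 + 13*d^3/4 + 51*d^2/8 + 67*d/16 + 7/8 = (d/2 + 1)*(d + 1/2)^2*(d + 7/2)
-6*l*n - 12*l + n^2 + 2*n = (-6*l + n)*(n + 2)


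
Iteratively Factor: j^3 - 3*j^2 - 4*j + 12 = (j - 2)*(j^2 - j - 6) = (j - 2)*(j + 2)*(j - 3)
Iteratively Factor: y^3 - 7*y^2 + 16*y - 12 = (y - 3)*(y^2 - 4*y + 4) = (y - 3)*(y - 2)*(y - 2)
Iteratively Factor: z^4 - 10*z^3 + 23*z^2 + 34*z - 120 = (z - 3)*(z^3 - 7*z^2 + 2*z + 40) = (z - 3)*(z + 2)*(z^2 - 9*z + 20) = (z - 5)*(z - 3)*(z + 2)*(z - 4)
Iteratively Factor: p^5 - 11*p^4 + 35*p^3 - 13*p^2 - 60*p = (p - 3)*(p^4 - 8*p^3 + 11*p^2 + 20*p) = p*(p - 3)*(p^3 - 8*p^2 + 11*p + 20) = p*(p - 4)*(p - 3)*(p^2 - 4*p - 5) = p*(p - 4)*(p - 3)*(p + 1)*(p - 5)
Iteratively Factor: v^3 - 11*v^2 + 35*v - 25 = (v - 5)*(v^2 - 6*v + 5) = (v - 5)*(v - 1)*(v - 5)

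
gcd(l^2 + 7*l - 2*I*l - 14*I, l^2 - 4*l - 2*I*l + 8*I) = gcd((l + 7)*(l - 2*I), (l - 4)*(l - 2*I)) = l - 2*I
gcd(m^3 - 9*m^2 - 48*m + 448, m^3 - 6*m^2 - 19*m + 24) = m - 8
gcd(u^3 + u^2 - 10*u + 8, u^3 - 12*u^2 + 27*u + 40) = 1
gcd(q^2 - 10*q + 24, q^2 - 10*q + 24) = q^2 - 10*q + 24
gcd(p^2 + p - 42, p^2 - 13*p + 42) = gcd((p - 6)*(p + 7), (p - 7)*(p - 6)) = p - 6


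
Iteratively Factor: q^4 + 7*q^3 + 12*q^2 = (q)*(q^3 + 7*q^2 + 12*q) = q^2*(q^2 + 7*q + 12) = q^2*(q + 4)*(q + 3)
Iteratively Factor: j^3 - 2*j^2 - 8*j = (j + 2)*(j^2 - 4*j) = j*(j + 2)*(j - 4)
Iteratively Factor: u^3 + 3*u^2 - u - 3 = (u + 1)*(u^2 + 2*u - 3) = (u + 1)*(u + 3)*(u - 1)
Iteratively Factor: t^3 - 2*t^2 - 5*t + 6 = (t - 3)*(t^2 + t - 2) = (t - 3)*(t + 2)*(t - 1)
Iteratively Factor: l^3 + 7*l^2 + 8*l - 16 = (l - 1)*(l^2 + 8*l + 16) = (l - 1)*(l + 4)*(l + 4)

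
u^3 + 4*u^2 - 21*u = u*(u - 3)*(u + 7)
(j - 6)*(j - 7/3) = j^2 - 25*j/3 + 14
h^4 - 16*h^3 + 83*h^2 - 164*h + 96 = (h - 8)*(h - 4)*(h - 3)*(h - 1)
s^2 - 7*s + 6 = (s - 6)*(s - 1)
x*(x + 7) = x^2 + 7*x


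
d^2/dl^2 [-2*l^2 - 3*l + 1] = -4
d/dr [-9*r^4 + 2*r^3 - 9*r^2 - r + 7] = -36*r^3 + 6*r^2 - 18*r - 1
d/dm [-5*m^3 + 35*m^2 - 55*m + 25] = -15*m^2 + 70*m - 55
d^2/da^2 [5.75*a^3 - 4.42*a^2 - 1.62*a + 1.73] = 34.5*a - 8.84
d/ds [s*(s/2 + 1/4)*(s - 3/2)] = 3*s^2/2 - s - 3/8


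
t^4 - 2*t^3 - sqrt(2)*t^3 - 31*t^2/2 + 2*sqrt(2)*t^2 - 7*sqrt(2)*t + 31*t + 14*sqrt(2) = (t - 2)*(t - 7*sqrt(2)/2)*(t + sqrt(2)/2)*(t + 2*sqrt(2))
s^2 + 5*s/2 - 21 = (s - 7/2)*(s + 6)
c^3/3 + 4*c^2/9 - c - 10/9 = (c/3 + 1/3)*(c - 5/3)*(c + 2)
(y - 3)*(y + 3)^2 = y^3 + 3*y^2 - 9*y - 27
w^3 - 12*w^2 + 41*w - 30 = (w - 6)*(w - 5)*(w - 1)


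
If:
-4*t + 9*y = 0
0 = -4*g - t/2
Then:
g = -9*y/32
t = 9*y/4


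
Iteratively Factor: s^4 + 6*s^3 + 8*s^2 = (s + 4)*(s^3 + 2*s^2) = s*(s + 4)*(s^2 + 2*s) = s^2*(s + 4)*(s + 2)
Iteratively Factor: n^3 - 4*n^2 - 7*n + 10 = (n - 1)*(n^2 - 3*n - 10) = (n - 5)*(n - 1)*(n + 2)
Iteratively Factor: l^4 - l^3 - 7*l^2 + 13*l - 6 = (l - 2)*(l^3 + l^2 - 5*l + 3) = (l - 2)*(l - 1)*(l^2 + 2*l - 3) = (l - 2)*(l - 1)^2*(l + 3)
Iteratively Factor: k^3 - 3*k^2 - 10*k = (k - 5)*(k^2 + 2*k) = (k - 5)*(k + 2)*(k)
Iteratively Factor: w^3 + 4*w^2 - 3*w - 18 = (w + 3)*(w^2 + w - 6) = (w + 3)^2*(w - 2)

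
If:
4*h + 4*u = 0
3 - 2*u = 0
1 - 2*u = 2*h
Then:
No Solution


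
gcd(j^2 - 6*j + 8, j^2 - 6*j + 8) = j^2 - 6*j + 8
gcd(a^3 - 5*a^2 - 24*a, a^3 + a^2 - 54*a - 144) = a^2 - 5*a - 24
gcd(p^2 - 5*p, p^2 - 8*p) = p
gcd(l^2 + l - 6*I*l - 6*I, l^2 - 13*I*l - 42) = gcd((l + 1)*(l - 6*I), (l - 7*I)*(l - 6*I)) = l - 6*I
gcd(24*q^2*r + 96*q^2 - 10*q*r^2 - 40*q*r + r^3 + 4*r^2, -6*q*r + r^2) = 6*q - r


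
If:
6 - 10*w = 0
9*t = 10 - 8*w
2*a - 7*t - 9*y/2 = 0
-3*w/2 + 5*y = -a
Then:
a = 4369/2610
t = 26/45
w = 3/5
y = -202/1305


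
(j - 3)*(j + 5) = j^2 + 2*j - 15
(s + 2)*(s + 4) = s^2 + 6*s + 8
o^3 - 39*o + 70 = (o - 5)*(o - 2)*(o + 7)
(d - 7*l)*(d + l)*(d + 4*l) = d^3 - 2*d^2*l - 31*d*l^2 - 28*l^3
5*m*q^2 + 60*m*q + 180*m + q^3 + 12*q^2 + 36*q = (5*m + q)*(q + 6)^2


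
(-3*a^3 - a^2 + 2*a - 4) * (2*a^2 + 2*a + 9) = -6*a^5 - 8*a^4 - 25*a^3 - 13*a^2 + 10*a - 36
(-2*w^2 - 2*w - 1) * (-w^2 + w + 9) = 2*w^4 - 19*w^2 - 19*w - 9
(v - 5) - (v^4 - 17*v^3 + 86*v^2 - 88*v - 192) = -v^4 + 17*v^3 - 86*v^2 + 89*v + 187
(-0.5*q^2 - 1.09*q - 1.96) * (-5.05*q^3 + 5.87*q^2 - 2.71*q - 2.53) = 2.525*q^5 + 2.5695*q^4 + 4.8547*q^3 - 7.2863*q^2 + 8.0693*q + 4.9588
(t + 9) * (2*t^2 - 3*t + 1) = 2*t^3 + 15*t^2 - 26*t + 9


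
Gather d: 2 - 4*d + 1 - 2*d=3 - 6*d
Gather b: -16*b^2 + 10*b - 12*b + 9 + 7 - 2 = -16*b^2 - 2*b + 14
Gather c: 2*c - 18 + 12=2*c - 6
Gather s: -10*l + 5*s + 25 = -10*l + 5*s + 25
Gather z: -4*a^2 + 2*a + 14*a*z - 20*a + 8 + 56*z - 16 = -4*a^2 - 18*a + z*(14*a + 56) - 8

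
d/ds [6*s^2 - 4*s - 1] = 12*s - 4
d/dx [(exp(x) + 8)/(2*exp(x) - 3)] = -19*exp(x)/(2*exp(x) - 3)^2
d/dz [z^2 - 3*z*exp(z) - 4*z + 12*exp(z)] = -3*z*exp(z) + 2*z + 9*exp(z) - 4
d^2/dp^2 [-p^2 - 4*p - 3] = -2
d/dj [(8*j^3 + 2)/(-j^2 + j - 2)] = 2*(-12*j^2*(j^2 - j + 2) + (2*j - 1)*(4*j^3 + 1))/(j^2 - j + 2)^2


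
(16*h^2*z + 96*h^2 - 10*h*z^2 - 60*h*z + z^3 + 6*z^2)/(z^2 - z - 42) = (16*h^2 - 10*h*z + z^2)/(z - 7)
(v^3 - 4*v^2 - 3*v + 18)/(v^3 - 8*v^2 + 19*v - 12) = (v^2 - v - 6)/(v^2 - 5*v + 4)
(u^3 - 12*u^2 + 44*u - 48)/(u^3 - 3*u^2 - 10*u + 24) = (u - 6)/(u + 3)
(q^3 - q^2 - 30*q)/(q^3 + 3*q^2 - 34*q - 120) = q/(q + 4)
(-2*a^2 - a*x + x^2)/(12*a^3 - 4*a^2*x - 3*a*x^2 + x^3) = (a + x)/(-6*a^2 - a*x + x^2)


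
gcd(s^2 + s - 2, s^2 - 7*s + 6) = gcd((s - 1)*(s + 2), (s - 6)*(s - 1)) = s - 1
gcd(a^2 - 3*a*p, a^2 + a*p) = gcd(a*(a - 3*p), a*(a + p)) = a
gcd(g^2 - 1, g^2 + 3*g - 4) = g - 1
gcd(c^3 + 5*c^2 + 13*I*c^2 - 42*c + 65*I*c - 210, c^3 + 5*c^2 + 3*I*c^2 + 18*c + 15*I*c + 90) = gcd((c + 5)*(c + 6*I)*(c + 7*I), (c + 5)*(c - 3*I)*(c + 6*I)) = c^2 + c*(5 + 6*I) + 30*I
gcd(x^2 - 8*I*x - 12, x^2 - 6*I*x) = x - 6*I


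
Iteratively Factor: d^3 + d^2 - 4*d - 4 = (d + 2)*(d^2 - d - 2) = (d + 1)*(d + 2)*(d - 2)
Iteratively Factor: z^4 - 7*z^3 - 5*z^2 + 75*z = (z)*(z^3 - 7*z^2 - 5*z + 75) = z*(z - 5)*(z^2 - 2*z - 15) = z*(z - 5)*(z + 3)*(z - 5)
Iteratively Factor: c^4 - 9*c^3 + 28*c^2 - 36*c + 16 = (c - 4)*(c^3 - 5*c^2 + 8*c - 4) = (c - 4)*(c - 1)*(c^2 - 4*c + 4) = (c - 4)*(c - 2)*(c - 1)*(c - 2)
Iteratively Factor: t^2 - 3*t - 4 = (t + 1)*(t - 4)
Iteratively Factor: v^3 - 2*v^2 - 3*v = (v + 1)*(v^2 - 3*v) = (v - 3)*(v + 1)*(v)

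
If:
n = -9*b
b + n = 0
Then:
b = 0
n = 0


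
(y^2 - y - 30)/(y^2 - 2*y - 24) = (y + 5)/(y + 4)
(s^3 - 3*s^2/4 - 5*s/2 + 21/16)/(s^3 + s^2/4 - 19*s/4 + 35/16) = (2*s + 3)/(2*s + 5)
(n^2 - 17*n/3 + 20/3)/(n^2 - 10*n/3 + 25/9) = 3*(n - 4)/(3*n - 5)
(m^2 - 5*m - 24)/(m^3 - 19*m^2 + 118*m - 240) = (m + 3)/(m^2 - 11*m + 30)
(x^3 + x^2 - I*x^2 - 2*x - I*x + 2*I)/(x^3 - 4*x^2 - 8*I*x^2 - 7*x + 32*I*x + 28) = (x^2 + x - 2)/(x^2 - x*(4 + 7*I) + 28*I)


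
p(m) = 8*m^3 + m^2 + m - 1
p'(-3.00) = 211.00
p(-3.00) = -211.00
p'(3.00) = 223.00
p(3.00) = 227.00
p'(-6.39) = 968.19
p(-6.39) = -2053.89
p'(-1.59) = 58.49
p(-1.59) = -32.22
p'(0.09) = 1.37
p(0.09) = -0.90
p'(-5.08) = 610.19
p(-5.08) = -1029.05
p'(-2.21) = 113.80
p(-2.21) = -84.68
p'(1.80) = 82.36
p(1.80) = 50.70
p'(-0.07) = 0.98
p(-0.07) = -1.07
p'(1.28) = 42.88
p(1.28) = 18.70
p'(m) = 24*m^2 + 2*m + 1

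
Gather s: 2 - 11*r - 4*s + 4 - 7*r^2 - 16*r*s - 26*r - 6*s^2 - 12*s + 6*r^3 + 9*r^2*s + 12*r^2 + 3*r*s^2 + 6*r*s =6*r^3 + 5*r^2 - 37*r + s^2*(3*r - 6) + s*(9*r^2 - 10*r - 16) + 6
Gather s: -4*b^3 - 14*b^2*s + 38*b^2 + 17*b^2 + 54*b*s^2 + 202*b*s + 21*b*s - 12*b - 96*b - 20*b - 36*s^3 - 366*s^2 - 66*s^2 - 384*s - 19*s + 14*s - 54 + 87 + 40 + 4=-4*b^3 + 55*b^2 - 128*b - 36*s^3 + s^2*(54*b - 432) + s*(-14*b^2 + 223*b - 389) + 77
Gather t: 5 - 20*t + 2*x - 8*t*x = t*(-8*x - 20) + 2*x + 5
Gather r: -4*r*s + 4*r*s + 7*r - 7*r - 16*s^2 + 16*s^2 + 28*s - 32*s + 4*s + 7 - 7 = 0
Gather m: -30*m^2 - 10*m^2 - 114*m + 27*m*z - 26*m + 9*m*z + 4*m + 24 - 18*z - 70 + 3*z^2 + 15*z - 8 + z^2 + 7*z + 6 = -40*m^2 + m*(36*z - 136) + 4*z^2 + 4*z - 48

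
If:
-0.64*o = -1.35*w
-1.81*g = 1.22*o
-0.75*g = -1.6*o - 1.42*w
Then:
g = 0.00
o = 0.00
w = 0.00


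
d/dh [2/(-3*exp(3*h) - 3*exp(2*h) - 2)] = (18*exp(h) + 12)*exp(2*h)/(3*exp(3*h) + 3*exp(2*h) + 2)^2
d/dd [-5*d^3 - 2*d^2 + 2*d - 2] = -15*d^2 - 4*d + 2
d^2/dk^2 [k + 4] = 0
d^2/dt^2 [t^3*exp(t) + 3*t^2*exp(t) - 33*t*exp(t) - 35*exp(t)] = (t^3 + 9*t^2 - 15*t - 95)*exp(t)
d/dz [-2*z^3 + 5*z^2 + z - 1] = -6*z^2 + 10*z + 1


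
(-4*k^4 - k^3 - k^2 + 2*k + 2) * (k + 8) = -4*k^5 - 33*k^4 - 9*k^3 - 6*k^2 + 18*k + 16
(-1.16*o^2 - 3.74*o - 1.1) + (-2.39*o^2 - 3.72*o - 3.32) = -3.55*o^2 - 7.46*o - 4.42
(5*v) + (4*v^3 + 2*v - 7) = 4*v^3 + 7*v - 7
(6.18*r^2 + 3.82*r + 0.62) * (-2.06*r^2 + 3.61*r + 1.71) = -12.7308*r^4 + 14.4406*r^3 + 23.0808*r^2 + 8.7704*r + 1.0602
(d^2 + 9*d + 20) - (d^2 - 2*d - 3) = 11*d + 23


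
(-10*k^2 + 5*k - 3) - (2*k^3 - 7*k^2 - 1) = -2*k^3 - 3*k^2 + 5*k - 2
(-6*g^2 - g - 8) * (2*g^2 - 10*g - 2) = -12*g^4 + 58*g^3 + 6*g^2 + 82*g + 16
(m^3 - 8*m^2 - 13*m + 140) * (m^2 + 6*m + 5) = m^5 - 2*m^4 - 56*m^3 + 22*m^2 + 775*m + 700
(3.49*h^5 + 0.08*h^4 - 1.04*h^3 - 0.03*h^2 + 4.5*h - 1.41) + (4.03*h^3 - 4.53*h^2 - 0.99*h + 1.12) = 3.49*h^5 + 0.08*h^4 + 2.99*h^3 - 4.56*h^2 + 3.51*h - 0.29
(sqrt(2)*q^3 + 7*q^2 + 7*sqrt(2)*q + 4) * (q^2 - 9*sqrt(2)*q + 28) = sqrt(2)*q^5 - 11*q^4 - 28*sqrt(2)*q^3 + 74*q^2 + 160*sqrt(2)*q + 112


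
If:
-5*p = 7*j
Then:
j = -5*p/7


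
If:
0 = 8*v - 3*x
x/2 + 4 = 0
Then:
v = -3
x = -8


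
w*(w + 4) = w^2 + 4*w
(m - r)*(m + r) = m^2 - r^2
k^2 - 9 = (k - 3)*(k + 3)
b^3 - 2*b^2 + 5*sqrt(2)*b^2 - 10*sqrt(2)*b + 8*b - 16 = (b - 2)*(b + sqrt(2))*(b + 4*sqrt(2))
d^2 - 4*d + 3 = (d - 3)*(d - 1)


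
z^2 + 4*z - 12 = (z - 2)*(z + 6)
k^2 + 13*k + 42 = (k + 6)*(k + 7)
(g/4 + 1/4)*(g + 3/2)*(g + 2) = g^3/4 + 9*g^2/8 + 13*g/8 + 3/4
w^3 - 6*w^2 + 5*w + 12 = (w - 4)*(w - 3)*(w + 1)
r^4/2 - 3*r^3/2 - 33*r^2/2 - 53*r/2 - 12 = (r/2 + 1/2)*(r - 8)*(r + 1)*(r + 3)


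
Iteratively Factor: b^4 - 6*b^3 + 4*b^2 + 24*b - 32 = (b - 4)*(b^3 - 2*b^2 - 4*b + 8) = (b - 4)*(b - 2)*(b^2 - 4) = (b - 4)*(b - 2)*(b + 2)*(b - 2)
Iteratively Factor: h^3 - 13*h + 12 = (h + 4)*(h^2 - 4*h + 3) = (h - 1)*(h + 4)*(h - 3)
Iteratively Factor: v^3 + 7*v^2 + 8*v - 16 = (v + 4)*(v^2 + 3*v - 4) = (v + 4)^2*(v - 1)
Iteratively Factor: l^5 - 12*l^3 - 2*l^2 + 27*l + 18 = (l + 1)*(l^4 - l^3 - 11*l^2 + 9*l + 18) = (l + 1)^2*(l^3 - 2*l^2 - 9*l + 18) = (l + 1)^2*(l + 3)*(l^2 - 5*l + 6) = (l - 3)*(l + 1)^2*(l + 3)*(l - 2)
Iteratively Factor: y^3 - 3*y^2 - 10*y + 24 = (y - 4)*(y^2 + y - 6) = (y - 4)*(y - 2)*(y + 3)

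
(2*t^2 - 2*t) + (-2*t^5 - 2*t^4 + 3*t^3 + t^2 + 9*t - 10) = -2*t^5 - 2*t^4 + 3*t^3 + 3*t^2 + 7*t - 10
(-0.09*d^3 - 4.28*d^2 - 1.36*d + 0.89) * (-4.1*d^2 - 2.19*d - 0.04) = 0.369*d^5 + 17.7451*d^4 + 14.9528*d^3 - 0.499399999999999*d^2 - 1.8947*d - 0.0356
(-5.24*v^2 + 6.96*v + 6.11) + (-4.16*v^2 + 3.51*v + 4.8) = -9.4*v^2 + 10.47*v + 10.91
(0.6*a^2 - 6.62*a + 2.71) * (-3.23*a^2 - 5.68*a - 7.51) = -1.938*a^4 + 17.9746*a^3 + 24.3423*a^2 + 34.3234*a - 20.3521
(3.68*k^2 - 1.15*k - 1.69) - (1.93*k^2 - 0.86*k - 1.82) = 1.75*k^2 - 0.29*k + 0.13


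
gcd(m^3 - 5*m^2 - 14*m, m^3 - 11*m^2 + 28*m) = m^2 - 7*m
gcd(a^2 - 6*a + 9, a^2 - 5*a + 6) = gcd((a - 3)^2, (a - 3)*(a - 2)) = a - 3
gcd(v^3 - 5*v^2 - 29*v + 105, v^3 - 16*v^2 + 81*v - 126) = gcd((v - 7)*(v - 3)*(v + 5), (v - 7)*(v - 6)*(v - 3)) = v^2 - 10*v + 21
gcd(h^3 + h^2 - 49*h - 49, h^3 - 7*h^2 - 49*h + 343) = h^2 - 49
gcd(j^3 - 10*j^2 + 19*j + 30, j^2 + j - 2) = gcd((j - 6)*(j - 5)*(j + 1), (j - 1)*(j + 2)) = 1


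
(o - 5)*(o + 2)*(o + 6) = o^3 + 3*o^2 - 28*o - 60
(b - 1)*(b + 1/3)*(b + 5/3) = b^3 + b^2 - 13*b/9 - 5/9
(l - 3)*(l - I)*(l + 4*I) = l^3 - 3*l^2 + 3*I*l^2 + 4*l - 9*I*l - 12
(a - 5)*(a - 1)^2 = a^3 - 7*a^2 + 11*a - 5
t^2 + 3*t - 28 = (t - 4)*(t + 7)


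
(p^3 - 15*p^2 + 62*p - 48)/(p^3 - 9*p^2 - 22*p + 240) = (p - 1)/(p + 5)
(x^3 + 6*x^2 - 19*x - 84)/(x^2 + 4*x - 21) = (x^2 - x - 12)/(x - 3)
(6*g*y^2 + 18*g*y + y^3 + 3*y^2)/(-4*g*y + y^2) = (6*g*y + 18*g + y^2 + 3*y)/(-4*g + y)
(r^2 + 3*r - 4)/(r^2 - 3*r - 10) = (-r^2 - 3*r + 4)/(-r^2 + 3*r + 10)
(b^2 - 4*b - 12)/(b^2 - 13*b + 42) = (b + 2)/(b - 7)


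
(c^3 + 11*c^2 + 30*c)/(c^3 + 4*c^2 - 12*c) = (c + 5)/(c - 2)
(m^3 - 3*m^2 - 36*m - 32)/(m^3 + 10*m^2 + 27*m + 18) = (m^2 - 4*m - 32)/(m^2 + 9*m + 18)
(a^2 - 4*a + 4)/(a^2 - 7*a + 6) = (a^2 - 4*a + 4)/(a^2 - 7*a + 6)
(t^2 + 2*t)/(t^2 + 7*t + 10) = t/(t + 5)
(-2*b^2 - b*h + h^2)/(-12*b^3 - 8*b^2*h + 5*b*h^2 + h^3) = 1/(6*b + h)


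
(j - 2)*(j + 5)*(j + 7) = j^3 + 10*j^2 + 11*j - 70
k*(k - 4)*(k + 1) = k^3 - 3*k^2 - 4*k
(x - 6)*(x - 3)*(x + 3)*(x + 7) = x^4 + x^3 - 51*x^2 - 9*x + 378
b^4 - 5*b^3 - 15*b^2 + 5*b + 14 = (b - 7)*(b - 1)*(b + 1)*(b + 2)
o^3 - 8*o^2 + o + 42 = (o - 7)*(o - 3)*(o + 2)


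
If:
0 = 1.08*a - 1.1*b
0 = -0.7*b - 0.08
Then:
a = -0.12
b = -0.11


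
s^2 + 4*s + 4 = (s + 2)^2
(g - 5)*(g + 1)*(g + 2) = g^3 - 2*g^2 - 13*g - 10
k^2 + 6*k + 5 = (k + 1)*(k + 5)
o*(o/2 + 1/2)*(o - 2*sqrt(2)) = o^3/2 - sqrt(2)*o^2 + o^2/2 - sqrt(2)*o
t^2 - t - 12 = (t - 4)*(t + 3)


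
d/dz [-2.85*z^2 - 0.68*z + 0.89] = -5.7*z - 0.68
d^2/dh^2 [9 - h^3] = -6*h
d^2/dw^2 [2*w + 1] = 0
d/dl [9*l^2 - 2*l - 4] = 18*l - 2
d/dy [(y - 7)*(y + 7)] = 2*y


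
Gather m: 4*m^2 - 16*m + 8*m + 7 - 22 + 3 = 4*m^2 - 8*m - 12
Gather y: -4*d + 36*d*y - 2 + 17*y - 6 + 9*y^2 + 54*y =-4*d + 9*y^2 + y*(36*d + 71) - 8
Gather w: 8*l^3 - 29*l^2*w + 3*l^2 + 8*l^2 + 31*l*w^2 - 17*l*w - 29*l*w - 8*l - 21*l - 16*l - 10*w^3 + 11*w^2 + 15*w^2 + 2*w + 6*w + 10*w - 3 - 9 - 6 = 8*l^3 + 11*l^2 - 45*l - 10*w^3 + w^2*(31*l + 26) + w*(-29*l^2 - 46*l + 18) - 18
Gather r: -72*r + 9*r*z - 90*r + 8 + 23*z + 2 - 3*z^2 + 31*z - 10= r*(9*z - 162) - 3*z^2 + 54*z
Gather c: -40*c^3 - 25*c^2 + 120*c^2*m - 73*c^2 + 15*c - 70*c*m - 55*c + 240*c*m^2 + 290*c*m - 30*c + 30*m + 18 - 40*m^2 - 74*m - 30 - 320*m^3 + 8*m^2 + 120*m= -40*c^3 + c^2*(120*m - 98) + c*(240*m^2 + 220*m - 70) - 320*m^3 - 32*m^2 + 76*m - 12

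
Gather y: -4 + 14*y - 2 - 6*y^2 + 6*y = -6*y^2 + 20*y - 6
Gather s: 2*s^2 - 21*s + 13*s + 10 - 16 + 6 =2*s^2 - 8*s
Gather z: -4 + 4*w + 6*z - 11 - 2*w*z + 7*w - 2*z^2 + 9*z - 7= 11*w - 2*z^2 + z*(15 - 2*w) - 22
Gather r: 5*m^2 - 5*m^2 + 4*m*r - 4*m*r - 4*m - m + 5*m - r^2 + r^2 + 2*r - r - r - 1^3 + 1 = 0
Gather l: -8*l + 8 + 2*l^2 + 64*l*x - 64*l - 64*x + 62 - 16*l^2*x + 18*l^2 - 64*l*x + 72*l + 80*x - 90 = l^2*(20 - 16*x) + 16*x - 20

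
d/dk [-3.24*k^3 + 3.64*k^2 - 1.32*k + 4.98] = -9.72*k^2 + 7.28*k - 1.32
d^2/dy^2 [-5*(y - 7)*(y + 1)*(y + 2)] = 40 - 30*y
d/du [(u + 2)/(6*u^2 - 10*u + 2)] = (-3*u^2 - 12*u + 11)/(2*(9*u^4 - 30*u^3 + 31*u^2 - 10*u + 1))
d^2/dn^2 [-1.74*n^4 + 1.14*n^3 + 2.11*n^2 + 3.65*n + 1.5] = -20.88*n^2 + 6.84*n + 4.22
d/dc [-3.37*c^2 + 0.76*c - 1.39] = 0.76 - 6.74*c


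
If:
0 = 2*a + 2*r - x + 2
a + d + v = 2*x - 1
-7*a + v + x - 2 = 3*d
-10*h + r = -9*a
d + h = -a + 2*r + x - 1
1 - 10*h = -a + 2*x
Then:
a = -119/516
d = 821/1032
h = -73/344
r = -2/43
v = 1369/1032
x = 373/258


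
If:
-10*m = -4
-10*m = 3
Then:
No Solution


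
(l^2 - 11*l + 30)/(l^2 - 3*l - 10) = (l - 6)/(l + 2)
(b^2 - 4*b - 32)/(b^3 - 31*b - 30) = (-b^2 + 4*b + 32)/(-b^3 + 31*b + 30)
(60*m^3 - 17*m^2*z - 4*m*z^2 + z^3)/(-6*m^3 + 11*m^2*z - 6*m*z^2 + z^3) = (-20*m^2 - m*z + z^2)/(2*m^2 - 3*m*z + z^2)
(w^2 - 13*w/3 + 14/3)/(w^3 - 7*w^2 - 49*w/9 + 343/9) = 3*(w - 2)/(3*w^2 - 14*w - 49)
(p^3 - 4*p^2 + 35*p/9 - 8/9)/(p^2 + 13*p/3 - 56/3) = (3*p^2 - 4*p + 1)/(3*(p + 7))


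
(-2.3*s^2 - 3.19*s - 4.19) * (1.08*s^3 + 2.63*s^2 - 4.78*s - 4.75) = -2.484*s^5 - 9.4942*s^4 - 1.9209*s^3 + 15.1535*s^2 + 35.1807*s + 19.9025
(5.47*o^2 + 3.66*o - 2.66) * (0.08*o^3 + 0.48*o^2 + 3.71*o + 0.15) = 0.4376*o^5 + 2.9184*o^4 + 21.8377*o^3 + 13.1223*o^2 - 9.3196*o - 0.399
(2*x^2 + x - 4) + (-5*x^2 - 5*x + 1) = -3*x^2 - 4*x - 3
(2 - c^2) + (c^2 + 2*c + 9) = 2*c + 11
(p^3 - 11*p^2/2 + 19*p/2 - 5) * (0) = 0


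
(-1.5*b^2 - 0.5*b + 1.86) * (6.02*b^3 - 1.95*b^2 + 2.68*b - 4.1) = -9.03*b^5 - 0.085*b^4 + 8.1522*b^3 + 1.183*b^2 + 7.0348*b - 7.626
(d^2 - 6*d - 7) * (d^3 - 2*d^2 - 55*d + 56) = d^5 - 8*d^4 - 50*d^3 + 400*d^2 + 49*d - 392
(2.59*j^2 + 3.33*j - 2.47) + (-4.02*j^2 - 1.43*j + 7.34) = -1.43*j^2 + 1.9*j + 4.87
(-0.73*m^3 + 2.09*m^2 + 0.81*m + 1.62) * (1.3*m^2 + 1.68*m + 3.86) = -0.949*m^5 + 1.4906*m^4 + 1.7464*m^3 + 11.5342*m^2 + 5.8482*m + 6.2532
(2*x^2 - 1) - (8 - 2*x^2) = 4*x^2 - 9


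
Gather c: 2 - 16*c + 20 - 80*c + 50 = 72 - 96*c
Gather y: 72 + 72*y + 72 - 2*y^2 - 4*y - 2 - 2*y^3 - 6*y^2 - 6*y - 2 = -2*y^3 - 8*y^2 + 62*y + 140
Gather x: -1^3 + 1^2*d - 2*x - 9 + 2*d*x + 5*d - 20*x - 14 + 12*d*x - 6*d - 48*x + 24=x*(14*d - 70)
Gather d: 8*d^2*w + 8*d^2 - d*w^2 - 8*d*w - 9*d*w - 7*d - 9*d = d^2*(8*w + 8) + d*(-w^2 - 17*w - 16)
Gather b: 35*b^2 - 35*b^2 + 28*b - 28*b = 0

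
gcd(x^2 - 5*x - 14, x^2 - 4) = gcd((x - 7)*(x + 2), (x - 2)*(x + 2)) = x + 2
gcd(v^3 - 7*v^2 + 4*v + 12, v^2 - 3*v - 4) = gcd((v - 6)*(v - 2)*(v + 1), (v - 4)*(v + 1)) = v + 1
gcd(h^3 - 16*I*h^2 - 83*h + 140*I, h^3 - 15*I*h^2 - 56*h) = h - 7*I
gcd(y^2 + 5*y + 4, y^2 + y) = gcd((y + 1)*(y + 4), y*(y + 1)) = y + 1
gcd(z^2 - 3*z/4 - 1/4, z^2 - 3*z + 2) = z - 1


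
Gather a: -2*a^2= -2*a^2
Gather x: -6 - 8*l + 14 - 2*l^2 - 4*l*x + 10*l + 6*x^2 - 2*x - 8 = -2*l^2 + 2*l + 6*x^2 + x*(-4*l - 2)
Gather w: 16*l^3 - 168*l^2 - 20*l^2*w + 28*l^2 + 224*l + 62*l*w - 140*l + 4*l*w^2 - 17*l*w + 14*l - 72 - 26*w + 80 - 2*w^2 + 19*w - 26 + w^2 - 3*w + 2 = 16*l^3 - 140*l^2 + 98*l + w^2*(4*l - 1) + w*(-20*l^2 + 45*l - 10) - 16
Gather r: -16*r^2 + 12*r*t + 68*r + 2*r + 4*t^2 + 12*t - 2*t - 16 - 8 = -16*r^2 + r*(12*t + 70) + 4*t^2 + 10*t - 24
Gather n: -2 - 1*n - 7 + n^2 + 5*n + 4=n^2 + 4*n - 5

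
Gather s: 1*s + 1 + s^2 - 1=s^2 + s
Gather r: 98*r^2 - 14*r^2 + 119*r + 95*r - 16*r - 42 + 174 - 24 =84*r^2 + 198*r + 108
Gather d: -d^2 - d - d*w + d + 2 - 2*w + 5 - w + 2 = -d^2 - d*w - 3*w + 9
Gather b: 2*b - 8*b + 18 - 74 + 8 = -6*b - 48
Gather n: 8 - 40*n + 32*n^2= 32*n^2 - 40*n + 8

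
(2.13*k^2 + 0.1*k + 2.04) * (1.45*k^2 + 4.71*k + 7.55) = 3.0885*k^4 + 10.1773*k^3 + 19.5105*k^2 + 10.3634*k + 15.402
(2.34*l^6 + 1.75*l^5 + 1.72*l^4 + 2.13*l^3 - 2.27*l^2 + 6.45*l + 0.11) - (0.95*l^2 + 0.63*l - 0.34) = 2.34*l^6 + 1.75*l^5 + 1.72*l^4 + 2.13*l^3 - 3.22*l^2 + 5.82*l + 0.45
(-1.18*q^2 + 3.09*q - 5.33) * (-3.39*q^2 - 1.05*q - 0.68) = 4.0002*q^4 - 9.2361*q^3 + 15.6266*q^2 + 3.4953*q + 3.6244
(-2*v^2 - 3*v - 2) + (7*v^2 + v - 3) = 5*v^2 - 2*v - 5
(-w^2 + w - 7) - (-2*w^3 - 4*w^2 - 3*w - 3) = 2*w^3 + 3*w^2 + 4*w - 4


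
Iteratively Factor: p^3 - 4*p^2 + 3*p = (p - 3)*(p^2 - p) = (p - 3)*(p - 1)*(p)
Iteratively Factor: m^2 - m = (m - 1)*(m)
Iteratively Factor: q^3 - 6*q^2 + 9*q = (q)*(q^2 - 6*q + 9) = q*(q - 3)*(q - 3)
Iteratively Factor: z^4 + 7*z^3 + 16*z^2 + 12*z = (z + 2)*(z^3 + 5*z^2 + 6*z) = (z + 2)*(z + 3)*(z^2 + 2*z) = (z + 2)^2*(z + 3)*(z)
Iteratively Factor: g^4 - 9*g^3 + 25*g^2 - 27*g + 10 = (g - 2)*(g^3 - 7*g^2 + 11*g - 5) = (g - 2)*(g - 1)*(g^2 - 6*g + 5) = (g - 2)*(g - 1)^2*(g - 5)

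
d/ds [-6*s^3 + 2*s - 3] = 2 - 18*s^2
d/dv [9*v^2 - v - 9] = 18*v - 1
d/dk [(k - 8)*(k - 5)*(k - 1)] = 3*k^2 - 28*k + 53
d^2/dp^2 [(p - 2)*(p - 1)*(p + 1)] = 6*p - 4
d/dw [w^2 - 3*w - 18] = 2*w - 3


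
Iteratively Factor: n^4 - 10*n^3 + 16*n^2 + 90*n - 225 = (n - 3)*(n^3 - 7*n^2 - 5*n + 75) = (n - 5)*(n - 3)*(n^2 - 2*n - 15) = (n - 5)^2*(n - 3)*(n + 3)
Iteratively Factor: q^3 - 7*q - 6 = (q + 1)*(q^2 - q - 6) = (q + 1)*(q + 2)*(q - 3)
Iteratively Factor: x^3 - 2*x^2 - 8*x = (x + 2)*(x^2 - 4*x) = (x - 4)*(x + 2)*(x)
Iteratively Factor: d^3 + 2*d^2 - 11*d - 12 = (d + 1)*(d^2 + d - 12) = (d + 1)*(d + 4)*(d - 3)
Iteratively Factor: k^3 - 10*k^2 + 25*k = (k - 5)*(k^2 - 5*k) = k*(k - 5)*(k - 5)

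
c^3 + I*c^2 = c^2*(c + I)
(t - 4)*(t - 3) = t^2 - 7*t + 12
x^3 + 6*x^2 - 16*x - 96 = (x - 4)*(x + 4)*(x + 6)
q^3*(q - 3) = q^4 - 3*q^3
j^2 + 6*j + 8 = (j + 2)*(j + 4)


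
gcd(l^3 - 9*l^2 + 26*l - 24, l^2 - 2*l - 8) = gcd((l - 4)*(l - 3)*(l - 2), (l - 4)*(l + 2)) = l - 4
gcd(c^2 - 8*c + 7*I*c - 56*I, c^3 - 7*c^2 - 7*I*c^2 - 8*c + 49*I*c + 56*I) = c - 8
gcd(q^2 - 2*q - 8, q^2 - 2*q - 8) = q^2 - 2*q - 8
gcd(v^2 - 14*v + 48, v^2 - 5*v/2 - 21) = v - 6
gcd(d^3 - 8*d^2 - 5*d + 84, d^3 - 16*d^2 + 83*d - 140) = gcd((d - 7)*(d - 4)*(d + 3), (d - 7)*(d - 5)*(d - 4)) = d^2 - 11*d + 28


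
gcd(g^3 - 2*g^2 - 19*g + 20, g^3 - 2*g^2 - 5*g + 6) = g - 1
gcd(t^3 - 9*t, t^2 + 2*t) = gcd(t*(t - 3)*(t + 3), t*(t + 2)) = t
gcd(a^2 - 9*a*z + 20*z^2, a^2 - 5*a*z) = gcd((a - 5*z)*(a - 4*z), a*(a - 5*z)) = -a + 5*z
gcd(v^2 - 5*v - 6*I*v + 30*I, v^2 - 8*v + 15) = v - 5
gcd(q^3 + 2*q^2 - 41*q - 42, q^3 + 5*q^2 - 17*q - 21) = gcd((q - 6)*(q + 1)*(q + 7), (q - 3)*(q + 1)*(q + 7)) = q^2 + 8*q + 7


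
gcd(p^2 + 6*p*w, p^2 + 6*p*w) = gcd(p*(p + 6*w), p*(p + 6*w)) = p^2 + 6*p*w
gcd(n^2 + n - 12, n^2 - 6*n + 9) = n - 3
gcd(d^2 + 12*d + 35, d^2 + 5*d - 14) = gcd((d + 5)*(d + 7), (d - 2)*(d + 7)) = d + 7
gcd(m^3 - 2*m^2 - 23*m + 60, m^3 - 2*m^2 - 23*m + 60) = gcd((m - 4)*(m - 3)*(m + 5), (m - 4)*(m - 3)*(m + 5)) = m^3 - 2*m^2 - 23*m + 60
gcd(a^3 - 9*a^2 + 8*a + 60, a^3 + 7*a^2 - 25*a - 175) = a - 5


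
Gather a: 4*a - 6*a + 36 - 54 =-2*a - 18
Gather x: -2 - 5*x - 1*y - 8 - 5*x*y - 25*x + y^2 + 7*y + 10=x*(-5*y - 30) + y^2 + 6*y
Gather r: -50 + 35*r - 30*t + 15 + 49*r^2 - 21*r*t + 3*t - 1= 49*r^2 + r*(35 - 21*t) - 27*t - 36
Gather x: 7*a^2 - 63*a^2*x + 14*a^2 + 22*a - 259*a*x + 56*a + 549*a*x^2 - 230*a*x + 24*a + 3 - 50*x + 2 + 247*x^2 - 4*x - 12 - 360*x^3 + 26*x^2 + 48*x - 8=21*a^2 + 102*a - 360*x^3 + x^2*(549*a + 273) + x*(-63*a^2 - 489*a - 6) - 15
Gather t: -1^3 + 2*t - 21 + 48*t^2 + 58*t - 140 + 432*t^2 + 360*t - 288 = 480*t^2 + 420*t - 450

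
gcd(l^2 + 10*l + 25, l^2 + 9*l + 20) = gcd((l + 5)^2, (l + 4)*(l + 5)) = l + 5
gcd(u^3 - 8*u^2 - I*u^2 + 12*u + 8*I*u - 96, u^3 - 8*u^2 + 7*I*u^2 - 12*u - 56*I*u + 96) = u^2 + u*(-8 + 3*I) - 24*I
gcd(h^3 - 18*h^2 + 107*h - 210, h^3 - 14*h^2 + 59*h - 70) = h^2 - 12*h + 35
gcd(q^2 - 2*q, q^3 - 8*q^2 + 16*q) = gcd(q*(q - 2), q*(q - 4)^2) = q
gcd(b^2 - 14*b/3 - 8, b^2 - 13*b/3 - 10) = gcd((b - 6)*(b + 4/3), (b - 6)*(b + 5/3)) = b - 6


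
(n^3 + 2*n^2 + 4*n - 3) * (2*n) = 2*n^4 + 4*n^3 + 8*n^2 - 6*n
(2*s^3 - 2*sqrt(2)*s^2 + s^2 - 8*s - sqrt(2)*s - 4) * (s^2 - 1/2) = 2*s^5 - 2*sqrt(2)*s^4 + s^4 - 9*s^3 - sqrt(2)*s^3 - 9*s^2/2 + sqrt(2)*s^2 + sqrt(2)*s/2 + 4*s + 2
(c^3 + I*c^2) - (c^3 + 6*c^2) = -6*c^2 + I*c^2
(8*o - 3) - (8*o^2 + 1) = -8*o^2 + 8*o - 4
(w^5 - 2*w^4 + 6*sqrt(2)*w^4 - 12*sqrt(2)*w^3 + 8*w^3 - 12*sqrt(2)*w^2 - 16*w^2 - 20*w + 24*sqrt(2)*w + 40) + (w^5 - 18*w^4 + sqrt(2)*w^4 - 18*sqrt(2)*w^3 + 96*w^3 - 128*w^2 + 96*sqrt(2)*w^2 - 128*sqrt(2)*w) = 2*w^5 - 20*w^4 + 7*sqrt(2)*w^4 - 30*sqrt(2)*w^3 + 104*w^3 - 144*w^2 + 84*sqrt(2)*w^2 - 104*sqrt(2)*w - 20*w + 40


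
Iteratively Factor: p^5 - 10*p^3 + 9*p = (p)*(p^4 - 10*p^2 + 9) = p*(p + 1)*(p^3 - p^2 - 9*p + 9) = p*(p - 3)*(p + 1)*(p^2 + 2*p - 3) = p*(p - 3)*(p - 1)*(p + 1)*(p + 3)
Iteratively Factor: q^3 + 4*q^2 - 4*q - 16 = (q + 2)*(q^2 + 2*q - 8) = (q + 2)*(q + 4)*(q - 2)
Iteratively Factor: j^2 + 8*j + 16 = (j + 4)*(j + 4)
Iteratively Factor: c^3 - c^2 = (c)*(c^2 - c) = c^2*(c - 1)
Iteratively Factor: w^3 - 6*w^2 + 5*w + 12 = (w - 4)*(w^2 - 2*w - 3) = (w - 4)*(w + 1)*(w - 3)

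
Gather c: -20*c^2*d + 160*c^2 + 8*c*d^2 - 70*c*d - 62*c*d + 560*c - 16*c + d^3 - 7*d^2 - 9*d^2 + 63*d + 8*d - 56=c^2*(160 - 20*d) + c*(8*d^2 - 132*d + 544) + d^3 - 16*d^2 + 71*d - 56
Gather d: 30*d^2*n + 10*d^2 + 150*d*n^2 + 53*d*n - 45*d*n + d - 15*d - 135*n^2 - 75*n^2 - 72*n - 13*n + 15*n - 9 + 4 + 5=d^2*(30*n + 10) + d*(150*n^2 + 8*n - 14) - 210*n^2 - 70*n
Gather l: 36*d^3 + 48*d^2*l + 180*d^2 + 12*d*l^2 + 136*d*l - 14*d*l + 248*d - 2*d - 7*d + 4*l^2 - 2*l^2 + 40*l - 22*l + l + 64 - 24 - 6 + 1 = 36*d^3 + 180*d^2 + 239*d + l^2*(12*d + 2) + l*(48*d^2 + 122*d + 19) + 35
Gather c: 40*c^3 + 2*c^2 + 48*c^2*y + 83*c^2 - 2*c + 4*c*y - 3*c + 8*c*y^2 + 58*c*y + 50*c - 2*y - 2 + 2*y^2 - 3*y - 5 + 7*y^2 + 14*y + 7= 40*c^3 + c^2*(48*y + 85) + c*(8*y^2 + 62*y + 45) + 9*y^2 + 9*y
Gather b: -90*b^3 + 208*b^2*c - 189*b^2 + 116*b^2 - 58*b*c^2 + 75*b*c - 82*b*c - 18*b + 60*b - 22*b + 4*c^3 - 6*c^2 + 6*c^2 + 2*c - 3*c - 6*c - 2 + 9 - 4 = -90*b^3 + b^2*(208*c - 73) + b*(-58*c^2 - 7*c + 20) + 4*c^3 - 7*c + 3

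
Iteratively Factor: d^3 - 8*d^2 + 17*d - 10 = (d - 5)*(d^2 - 3*d + 2) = (d - 5)*(d - 2)*(d - 1)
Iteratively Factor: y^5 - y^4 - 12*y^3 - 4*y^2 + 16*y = (y + 2)*(y^4 - 3*y^3 - 6*y^2 + 8*y) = y*(y + 2)*(y^3 - 3*y^2 - 6*y + 8) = y*(y - 1)*(y + 2)*(y^2 - 2*y - 8) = y*(y - 1)*(y + 2)^2*(y - 4)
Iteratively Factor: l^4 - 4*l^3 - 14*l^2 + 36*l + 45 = (l - 5)*(l^3 + l^2 - 9*l - 9) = (l - 5)*(l - 3)*(l^2 + 4*l + 3) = (l - 5)*(l - 3)*(l + 1)*(l + 3)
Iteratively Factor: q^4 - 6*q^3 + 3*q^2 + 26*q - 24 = (q + 2)*(q^3 - 8*q^2 + 19*q - 12) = (q - 1)*(q + 2)*(q^2 - 7*q + 12) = (q - 4)*(q - 1)*(q + 2)*(q - 3)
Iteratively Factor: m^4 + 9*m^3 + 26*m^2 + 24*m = (m + 3)*(m^3 + 6*m^2 + 8*m) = (m + 3)*(m + 4)*(m^2 + 2*m) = (m + 2)*(m + 3)*(m + 4)*(m)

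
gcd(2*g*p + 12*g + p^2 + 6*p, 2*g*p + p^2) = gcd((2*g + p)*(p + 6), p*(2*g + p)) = 2*g + p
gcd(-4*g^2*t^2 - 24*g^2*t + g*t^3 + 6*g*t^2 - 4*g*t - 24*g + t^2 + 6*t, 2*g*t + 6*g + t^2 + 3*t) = 1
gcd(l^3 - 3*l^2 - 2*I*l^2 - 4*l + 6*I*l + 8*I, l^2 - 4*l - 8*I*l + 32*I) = l - 4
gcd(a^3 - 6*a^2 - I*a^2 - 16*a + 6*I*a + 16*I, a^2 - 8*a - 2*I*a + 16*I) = a - 8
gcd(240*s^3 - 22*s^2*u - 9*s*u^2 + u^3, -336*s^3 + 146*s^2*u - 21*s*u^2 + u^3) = 48*s^2 - 14*s*u + u^2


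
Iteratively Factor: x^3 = (x)*(x^2) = x^2*(x)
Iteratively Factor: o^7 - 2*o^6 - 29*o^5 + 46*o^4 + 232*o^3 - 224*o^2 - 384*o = (o - 2)*(o^6 - 29*o^4 - 12*o^3 + 208*o^2 + 192*o) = o*(o - 2)*(o^5 - 29*o^3 - 12*o^2 + 208*o + 192) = o*(o - 2)*(o + 4)*(o^4 - 4*o^3 - 13*o^2 + 40*o + 48) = o*(o - 2)*(o + 3)*(o + 4)*(o^3 - 7*o^2 + 8*o + 16) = o*(o - 4)*(o - 2)*(o + 3)*(o + 4)*(o^2 - 3*o - 4) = o*(o - 4)*(o - 2)*(o + 1)*(o + 3)*(o + 4)*(o - 4)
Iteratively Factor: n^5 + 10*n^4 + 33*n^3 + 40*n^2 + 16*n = (n + 1)*(n^4 + 9*n^3 + 24*n^2 + 16*n) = (n + 1)*(n + 4)*(n^3 + 5*n^2 + 4*n) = n*(n + 1)*(n + 4)*(n^2 + 5*n + 4) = n*(n + 1)^2*(n + 4)*(n + 4)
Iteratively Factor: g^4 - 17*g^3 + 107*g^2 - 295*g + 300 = (g - 5)*(g^3 - 12*g^2 + 47*g - 60) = (g - 5)*(g - 3)*(g^2 - 9*g + 20) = (g - 5)^2*(g - 3)*(g - 4)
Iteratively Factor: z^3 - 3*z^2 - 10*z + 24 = (z - 4)*(z^2 + z - 6) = (z - 4)*(z + 3)*(z - 2)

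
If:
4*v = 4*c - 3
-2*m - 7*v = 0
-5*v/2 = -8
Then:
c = 79/20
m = -56/5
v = 16/5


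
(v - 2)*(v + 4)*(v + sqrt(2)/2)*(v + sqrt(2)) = v^4 + 2*v^3 + 3*sqrt(2)*v^3/2 - 7*v^2 + 3*sqrt(2)*v^2 - 12*sqrt(2)*v + 2*v - 8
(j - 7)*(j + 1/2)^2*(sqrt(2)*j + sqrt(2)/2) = sqrt(2)*j^4 - 11*sqrt(2)*j^3/2 - 39*sqrt(2)*j^2/4 - 41*sqrt(2)*j/8 - 7*sqrt(2)/8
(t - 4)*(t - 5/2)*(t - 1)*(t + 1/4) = t^4 - 29*t^3/4 + 117*t^2/8 - 47*t/8 - 5/2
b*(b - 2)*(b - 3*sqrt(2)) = b^3 - 3*sqrt(2)*b^2 - 2*b^2 + 6*sqrt(2)*b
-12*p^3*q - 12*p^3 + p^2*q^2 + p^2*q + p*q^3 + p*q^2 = (-3*p + q)*(4*p + q)*(p*q + p)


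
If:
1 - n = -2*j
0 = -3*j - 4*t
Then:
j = -4*t/3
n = 1 - 8*t/3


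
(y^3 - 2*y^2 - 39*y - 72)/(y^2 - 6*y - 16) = (y^2 + 6*y + 9)/(y + 2)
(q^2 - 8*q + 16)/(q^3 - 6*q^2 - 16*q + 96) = (q - 4)/(q^2 - 2*q - 24)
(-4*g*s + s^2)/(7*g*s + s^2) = (-4*g + s)/(7*g + s)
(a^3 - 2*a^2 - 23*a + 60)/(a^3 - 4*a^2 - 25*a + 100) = (a - 3)/(a - 5)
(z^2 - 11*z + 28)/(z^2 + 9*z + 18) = (z^2 - 11*z + 28)/(z^2 + 9*z + 18)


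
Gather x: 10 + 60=70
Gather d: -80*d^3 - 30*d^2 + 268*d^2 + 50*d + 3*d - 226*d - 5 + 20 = -80*d^3 + 238*d^2 - 173*d + 15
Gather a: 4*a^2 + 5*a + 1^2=4*a^2 + 5*a + 1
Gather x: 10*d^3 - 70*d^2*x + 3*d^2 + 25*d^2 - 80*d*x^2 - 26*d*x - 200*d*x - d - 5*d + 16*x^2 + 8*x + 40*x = 10*d^3 + 28*d^2 - 6*d + x^2*(16 - 80*d) + x*(-70*d^2 - 226*d + 48)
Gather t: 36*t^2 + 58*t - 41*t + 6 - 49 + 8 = 36*t^2 + 17*t - 35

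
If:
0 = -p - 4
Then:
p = -4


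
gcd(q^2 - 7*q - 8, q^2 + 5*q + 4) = q + 1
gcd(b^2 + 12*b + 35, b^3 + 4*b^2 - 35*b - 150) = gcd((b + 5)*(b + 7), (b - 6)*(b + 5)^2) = b + 5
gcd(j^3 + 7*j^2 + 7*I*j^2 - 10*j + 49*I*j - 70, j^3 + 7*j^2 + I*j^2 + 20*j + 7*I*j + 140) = j^2 + j*(7 + 5*I) + 35*I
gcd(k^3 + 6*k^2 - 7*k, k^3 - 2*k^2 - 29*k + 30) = k - 1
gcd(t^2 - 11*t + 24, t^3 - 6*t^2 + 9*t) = t - 3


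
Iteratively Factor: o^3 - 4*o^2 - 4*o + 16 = (o - 4)*(o^2 - 4) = (o - 4)*(o - 2)*(o + 2)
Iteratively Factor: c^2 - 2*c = (c - 2)*(c)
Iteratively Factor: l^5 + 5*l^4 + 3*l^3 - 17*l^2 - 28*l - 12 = (l - 2)*(l^4 + 7*l^3 + 17*l^2 + 17*l + 6) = (l - 2)*(l + 1)*(l^3 + 6*l^2 + 11*l + 6) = (l - 2)*(l + 1)*(l + 2)*(l^2 + 4*l + 3) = (l - 2)*(l + 1)*(l + 2)*(l + 3)*(l + 1)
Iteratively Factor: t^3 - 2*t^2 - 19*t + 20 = (t - 5)*(t^2 + 3*t - 4) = (t - 5)*(t + 4)*(t - 1)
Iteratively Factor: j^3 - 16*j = (j + 4)*(j^2 - 4*j) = j*(j + 4)*(j - 4)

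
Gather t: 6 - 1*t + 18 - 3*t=24 - 4*t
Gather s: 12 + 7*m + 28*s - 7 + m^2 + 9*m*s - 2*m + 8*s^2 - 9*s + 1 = m^2 + 5*m + 8*s^2 + s*(9*m + 19) + 6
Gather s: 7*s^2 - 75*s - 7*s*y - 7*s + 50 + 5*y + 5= 7*s^2 + s*(-7*y - 82) + 5*y + 55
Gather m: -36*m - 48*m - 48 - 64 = -84*m - 112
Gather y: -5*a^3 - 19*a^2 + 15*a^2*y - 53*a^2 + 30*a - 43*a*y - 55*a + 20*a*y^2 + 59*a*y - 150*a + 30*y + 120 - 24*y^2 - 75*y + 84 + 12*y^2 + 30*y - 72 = -5*a^3 - 72*a^2 - 175*a + y^2*(20*a - 12) + y*(15*a^2 + 16*a - 15) + 132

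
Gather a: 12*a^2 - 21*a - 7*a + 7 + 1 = 12*a^2 - 28*a + 8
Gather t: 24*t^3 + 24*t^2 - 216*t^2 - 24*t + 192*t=24*t^3 - 192*t^2 + 168*t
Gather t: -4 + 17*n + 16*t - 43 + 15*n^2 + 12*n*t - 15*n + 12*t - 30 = 15*n^2 + 2*n + t*(12*n + 28) - 77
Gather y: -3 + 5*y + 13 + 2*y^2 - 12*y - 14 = 2*y^2 - 7*y - 4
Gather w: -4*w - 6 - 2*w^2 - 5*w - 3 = -2*w^2 - 9*w - 9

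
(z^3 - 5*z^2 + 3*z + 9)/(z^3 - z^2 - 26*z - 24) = (z^2 - 6*z + 9)/(z^2 - 2*z - 24)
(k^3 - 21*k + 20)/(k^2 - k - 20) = (-k^3 + 21*k - 20)/(-k^2 + k + 20)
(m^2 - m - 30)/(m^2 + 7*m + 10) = (m - 6)/(m + 2)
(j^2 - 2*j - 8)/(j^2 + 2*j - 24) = (j + 2)/(j + 6)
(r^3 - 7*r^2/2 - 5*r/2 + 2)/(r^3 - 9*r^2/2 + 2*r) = (r + 1)/r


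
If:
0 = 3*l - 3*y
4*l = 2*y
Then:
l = 0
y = 0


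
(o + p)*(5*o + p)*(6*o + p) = 30*o^3 + 41*o^2*p + 12*o*p^2 + p^3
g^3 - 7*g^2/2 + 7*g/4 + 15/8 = (g - 5/2)*(g - 3/2)*(g + 1/2)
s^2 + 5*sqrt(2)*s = s*(s + 5*sqrt(2))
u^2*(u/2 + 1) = u^3/2 + u^2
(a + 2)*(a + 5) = a^2 + 7*a + 10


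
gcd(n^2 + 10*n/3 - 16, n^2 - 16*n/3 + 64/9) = n - 8/3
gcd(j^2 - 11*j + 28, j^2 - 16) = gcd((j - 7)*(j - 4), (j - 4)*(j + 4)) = j - 4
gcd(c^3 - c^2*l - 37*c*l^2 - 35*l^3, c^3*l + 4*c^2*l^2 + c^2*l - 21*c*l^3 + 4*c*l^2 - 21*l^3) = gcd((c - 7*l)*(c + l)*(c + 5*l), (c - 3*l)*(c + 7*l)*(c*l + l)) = 1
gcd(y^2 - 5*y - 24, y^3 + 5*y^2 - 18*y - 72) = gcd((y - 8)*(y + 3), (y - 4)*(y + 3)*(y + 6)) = y + 3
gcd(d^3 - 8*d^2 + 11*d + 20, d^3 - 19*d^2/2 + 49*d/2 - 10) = d^2 - 9*d + 20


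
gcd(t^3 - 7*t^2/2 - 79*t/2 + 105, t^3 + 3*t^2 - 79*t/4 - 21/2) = t + 6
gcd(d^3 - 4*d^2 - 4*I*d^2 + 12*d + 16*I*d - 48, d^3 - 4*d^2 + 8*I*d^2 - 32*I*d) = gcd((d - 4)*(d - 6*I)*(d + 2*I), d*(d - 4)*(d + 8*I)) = d - 4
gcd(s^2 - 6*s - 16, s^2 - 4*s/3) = 1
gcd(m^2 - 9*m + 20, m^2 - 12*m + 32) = m - 4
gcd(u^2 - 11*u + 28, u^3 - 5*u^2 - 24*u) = 1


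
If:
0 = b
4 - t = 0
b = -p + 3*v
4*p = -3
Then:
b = 0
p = -3/4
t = 4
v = -1/4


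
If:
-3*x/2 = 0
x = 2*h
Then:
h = 0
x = 0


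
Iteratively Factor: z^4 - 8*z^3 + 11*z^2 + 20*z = (z - 5)*(z^3 - 3*z^2 - 4*z) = (z - 5)*(z + 1)*(z^2 - 4*z) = (z - 5)*(z - 4)*(z + 1)*(z)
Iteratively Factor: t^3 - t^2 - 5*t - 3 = (t - 3)*(t^2 + 2*t + 1) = (t - 3)*(t + 1)*(t + 1)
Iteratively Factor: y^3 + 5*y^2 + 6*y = (y + 3)*(y^2 + 2*y) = (y + 2)*(y + 3)*(y)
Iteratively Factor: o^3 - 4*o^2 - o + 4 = (o - 1)*(o^2 - 3*o - 4) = (o - 1)*(o + 1)*(o - 4)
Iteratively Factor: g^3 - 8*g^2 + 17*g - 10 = (g - 5)*(g^2 - 3*g + 2) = (g - 5)*(g - 2)*(g - 1)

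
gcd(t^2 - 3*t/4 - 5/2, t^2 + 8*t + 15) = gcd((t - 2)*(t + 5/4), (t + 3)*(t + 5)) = 1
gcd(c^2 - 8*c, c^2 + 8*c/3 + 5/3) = 1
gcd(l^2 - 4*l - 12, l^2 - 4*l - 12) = l^2 - 4*l - 12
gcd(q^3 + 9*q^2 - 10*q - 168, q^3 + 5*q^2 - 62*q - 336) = q^2 + 13*q + 42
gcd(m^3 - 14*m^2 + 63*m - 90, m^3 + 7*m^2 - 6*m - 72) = m - 3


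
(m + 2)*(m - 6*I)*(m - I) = m^3 + 2*m^2 - 7*I*m^2 - 6*m - 14*I*m - 12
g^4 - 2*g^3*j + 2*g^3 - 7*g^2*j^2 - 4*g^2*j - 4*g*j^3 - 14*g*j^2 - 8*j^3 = (g + 2)*(g - 4*j)*(g + j)^2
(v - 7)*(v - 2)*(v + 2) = v^3 - 7*v^2 - 4*v + 28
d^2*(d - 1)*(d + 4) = d^4 + 3*d^3 - 4*d^2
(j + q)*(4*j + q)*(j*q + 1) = 4*j^3*q + 5*j^2*q^2 + 4*j^2 + j*q^3 + 5*j*q + q^2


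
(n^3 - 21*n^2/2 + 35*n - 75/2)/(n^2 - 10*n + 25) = (2*n^2 - 11*n + 15)/(2*(n - 5))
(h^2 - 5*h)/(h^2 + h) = (h - 5)/(h + 1)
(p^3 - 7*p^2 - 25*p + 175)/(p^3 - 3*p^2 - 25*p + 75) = (p - 7)/(p - 3)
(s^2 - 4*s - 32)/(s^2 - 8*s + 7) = (s^2 - 4*s - 32)/(s^2 - 8*s + 7)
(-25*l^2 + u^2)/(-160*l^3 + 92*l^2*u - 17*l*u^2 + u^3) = (5*l + u)/(32*l^2 - 12*l*u + u^2)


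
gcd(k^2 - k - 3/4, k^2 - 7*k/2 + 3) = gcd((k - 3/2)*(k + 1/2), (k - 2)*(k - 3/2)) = k - 3/2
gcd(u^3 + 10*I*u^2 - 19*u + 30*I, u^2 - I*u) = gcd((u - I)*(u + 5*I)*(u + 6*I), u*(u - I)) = u - I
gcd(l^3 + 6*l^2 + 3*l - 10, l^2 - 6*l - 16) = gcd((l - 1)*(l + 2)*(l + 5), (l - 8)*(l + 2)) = l + 2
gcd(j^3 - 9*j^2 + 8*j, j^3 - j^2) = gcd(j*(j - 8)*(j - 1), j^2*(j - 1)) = j^2 - j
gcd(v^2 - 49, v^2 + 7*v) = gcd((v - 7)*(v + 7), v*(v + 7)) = v + 7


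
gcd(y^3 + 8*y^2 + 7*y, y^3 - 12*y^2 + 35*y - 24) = 1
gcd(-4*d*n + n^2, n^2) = n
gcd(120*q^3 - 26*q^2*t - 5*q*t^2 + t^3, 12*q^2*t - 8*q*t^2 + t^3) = 6*q - t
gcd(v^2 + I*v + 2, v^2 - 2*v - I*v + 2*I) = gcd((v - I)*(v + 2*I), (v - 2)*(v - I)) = v - I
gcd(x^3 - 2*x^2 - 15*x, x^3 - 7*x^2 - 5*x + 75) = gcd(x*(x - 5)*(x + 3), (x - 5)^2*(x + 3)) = x^2 - 2*x - 15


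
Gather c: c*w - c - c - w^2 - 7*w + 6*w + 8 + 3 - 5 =c*(w - 2) - w^2 - w + 6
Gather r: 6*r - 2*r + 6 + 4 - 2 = 4*r + 8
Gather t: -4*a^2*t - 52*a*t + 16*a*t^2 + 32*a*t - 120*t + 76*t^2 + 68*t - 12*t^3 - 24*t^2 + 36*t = -12*t^3 + t^2*(16*a + 52) + t*(-4*a^2 - 20*a - 16)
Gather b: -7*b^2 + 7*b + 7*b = -7*b^2 + 14*b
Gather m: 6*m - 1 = 6*m - 1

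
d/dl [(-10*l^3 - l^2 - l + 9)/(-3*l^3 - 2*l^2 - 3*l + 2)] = (17*l^4 + 54*l^3 + 22*l^2 + 32*l + 25)/(9*l^6 + 12*l^5 + 22*l^4 + l^2 - 12*l + 4)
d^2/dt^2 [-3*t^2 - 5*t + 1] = -6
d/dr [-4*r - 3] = -4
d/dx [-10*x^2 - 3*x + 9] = -20*x - 3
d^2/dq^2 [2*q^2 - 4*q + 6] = 4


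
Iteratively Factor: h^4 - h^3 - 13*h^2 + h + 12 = (h - 1)*(h^3 - 13*h - 12) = (h - 1)*(h + 1)*(h^2 - h - 12) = (h - 4)*(h - 1)*(h + 1)*(h + 3)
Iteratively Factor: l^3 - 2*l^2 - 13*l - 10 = (l + 1)*(l^2 - 3*l - 10) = (l - 5)*(l + 1)*(l + 2)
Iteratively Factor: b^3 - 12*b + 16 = (b - 2)*(b^2 + 2*b - 8) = (b - 2)^2*(b + 4)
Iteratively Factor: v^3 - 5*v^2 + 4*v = (v)*(v^2 - 5*v + 4) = v*(v - 1)*(v - 4)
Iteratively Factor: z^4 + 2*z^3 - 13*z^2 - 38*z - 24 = (z - 4)*(z^3 + 6*z^2 + 11*z + 6) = (z - 4)*(z + 3)*(z^2 + 3*z + 2) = (z - 4)*(z + 2)*(z + 3)*(z + 1)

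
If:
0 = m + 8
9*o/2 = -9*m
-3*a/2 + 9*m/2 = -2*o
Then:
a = -8/3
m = -8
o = 16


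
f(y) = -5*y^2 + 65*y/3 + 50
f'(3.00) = -8.33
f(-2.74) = -46.90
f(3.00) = 70.00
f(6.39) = -15.71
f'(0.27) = 18.97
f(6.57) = -23.47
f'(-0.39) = 25.57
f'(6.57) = -44.03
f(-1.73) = -2.45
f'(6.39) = -42.23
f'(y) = 65/3 - 10*y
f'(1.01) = 11.57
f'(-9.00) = 111.67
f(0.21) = 54.33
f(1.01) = 66.78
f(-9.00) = -550.00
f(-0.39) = 40.79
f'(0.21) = 19.57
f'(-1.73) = 38.97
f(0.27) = 55.49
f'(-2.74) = 49.07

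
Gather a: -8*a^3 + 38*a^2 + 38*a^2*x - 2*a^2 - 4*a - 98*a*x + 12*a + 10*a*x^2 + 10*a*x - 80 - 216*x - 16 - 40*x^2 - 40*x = -8*a^3 + a^2*(38*x + 36) + a*(10*x^2 - 88*x + 8) - 40*x^2 - 256*x - 96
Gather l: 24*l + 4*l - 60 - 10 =28*l - 70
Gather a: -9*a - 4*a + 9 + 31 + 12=52 - 13*a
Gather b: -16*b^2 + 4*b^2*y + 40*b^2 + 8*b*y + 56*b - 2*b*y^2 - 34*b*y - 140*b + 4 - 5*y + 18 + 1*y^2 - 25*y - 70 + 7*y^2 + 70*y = b^2*(4*y + 24) + b*(-2*y^2 - 26*y - 84) + 8*y^2 + 40*y - 48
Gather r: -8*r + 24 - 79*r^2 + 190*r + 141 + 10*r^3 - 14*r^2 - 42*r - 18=10*r^3 - 93*r^2 + 140*r + 147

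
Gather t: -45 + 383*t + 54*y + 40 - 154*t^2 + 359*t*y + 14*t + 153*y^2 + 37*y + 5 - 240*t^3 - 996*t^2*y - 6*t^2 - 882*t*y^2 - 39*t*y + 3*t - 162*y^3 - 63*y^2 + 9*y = -240*t^3 + t^2*(-996*y - 160) + t*(-882*y^2 + 320*y + 400) - 162*y^3 + 90*y^2 + 100*y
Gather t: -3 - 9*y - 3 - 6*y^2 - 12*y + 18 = -6*y^2 - 21*y + 12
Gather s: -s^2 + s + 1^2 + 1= -s^2 + s + 2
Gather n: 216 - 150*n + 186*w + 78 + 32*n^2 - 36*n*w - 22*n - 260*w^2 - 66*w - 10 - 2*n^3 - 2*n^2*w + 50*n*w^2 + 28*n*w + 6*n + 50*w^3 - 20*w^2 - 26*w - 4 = -2*n^3 + n^2*(32 - 2*w) + n*(50*w^2 - 8*w - 166) + 50*w^3 - 280*w^2 + 94*w + 280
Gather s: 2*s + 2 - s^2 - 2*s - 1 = 1 - s^2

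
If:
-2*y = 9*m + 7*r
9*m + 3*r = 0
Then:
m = y/6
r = -y/2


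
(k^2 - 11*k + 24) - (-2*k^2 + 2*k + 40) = 3*k^2 - 13*k - 16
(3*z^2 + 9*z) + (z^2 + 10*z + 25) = 4*z^2 + 19*z + 25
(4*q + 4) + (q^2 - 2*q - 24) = q^2 + 2*q - 20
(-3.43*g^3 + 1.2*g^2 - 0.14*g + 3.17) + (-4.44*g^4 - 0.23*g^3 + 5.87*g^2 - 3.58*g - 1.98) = -4.44*g^4 - 3.66*g^3 + 7.07*g^2 - 3.72*g + 1.19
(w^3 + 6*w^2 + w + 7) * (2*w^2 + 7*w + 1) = 2*w^5 + 19*w^4 + 45*w^3 + 27*w^2 + 50*w + 7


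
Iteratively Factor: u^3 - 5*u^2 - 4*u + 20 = (u - 5)*(u^2 - 4) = (u - 5)*(u + 2)*(u - 2)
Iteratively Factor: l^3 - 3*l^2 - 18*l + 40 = (l - 5)*(l^2 + 2*l - 8) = (l - 5)*(l - 2)*(l + 4)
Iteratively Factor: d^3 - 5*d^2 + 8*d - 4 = (d - 1)*(d^2 - 4*d + 4) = (d - 2)*(d - 1)*(d - 2)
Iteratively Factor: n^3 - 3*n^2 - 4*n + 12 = (n - 3)*(n^2 - 4) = (n - 3)*(n - 2)*(n + 2)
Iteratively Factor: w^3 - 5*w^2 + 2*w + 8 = (w - 4)*(w^2 - w - 2) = (w - 4)*(w + 1)*(w - 2)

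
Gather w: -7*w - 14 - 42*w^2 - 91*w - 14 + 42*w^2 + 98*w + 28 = 0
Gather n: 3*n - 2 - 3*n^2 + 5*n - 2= -3*n^2 + 8*n - 4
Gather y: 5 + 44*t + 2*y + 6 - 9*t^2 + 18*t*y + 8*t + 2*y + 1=-9*t^2 + 52*t + y*(18*t + 4) + 12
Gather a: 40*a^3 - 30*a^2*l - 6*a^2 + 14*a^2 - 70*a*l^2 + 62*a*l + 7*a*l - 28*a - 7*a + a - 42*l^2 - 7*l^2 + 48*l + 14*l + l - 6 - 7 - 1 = 40*a^3 + a^2*(8 - 30*l) + a*(-70*l^2 + 69*l - 34) - 49*l^2 + 63*l - 14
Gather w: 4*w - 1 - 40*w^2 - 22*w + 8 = -40*w^2 - 18*w + 7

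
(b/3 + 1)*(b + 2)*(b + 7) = b^3/3 + 4*b^2 + 41*b/3 + 14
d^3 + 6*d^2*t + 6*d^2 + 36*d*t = d*(d + 6)*(d + 6*t)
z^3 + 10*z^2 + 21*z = z*(z + 3)*(z + 7)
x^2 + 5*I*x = x*(x + 5*I)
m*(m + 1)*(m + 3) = m^3 + 4*m^2 + 3*m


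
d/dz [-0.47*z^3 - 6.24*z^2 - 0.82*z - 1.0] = -1.41*z^2 - 12.48*z - 0.82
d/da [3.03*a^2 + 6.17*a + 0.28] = 6.06*a + 6.17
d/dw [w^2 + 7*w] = 2*w + 7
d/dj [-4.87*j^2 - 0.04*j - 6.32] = -9.74*j - 0.04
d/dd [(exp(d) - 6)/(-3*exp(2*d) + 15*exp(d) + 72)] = ((exp(d) - 6)*(2*exp(d) - 5) - exp(2*d) + 5*exp(d) + 24)*exp(d)/(3*(-exp(2*d) + 5*exp(d) + 24)^2)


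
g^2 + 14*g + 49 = (g + 7)^2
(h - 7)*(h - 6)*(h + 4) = h^3 - 9*h^2 - 10*h + 168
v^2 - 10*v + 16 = (v - 8)*(v - 2)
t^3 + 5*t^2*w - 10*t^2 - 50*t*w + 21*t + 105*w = (t - 7)*(t - 3)*(t + 5*w)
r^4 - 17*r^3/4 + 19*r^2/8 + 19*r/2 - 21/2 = (r - 2)^2*(r - 7/4)*(r + 3/2)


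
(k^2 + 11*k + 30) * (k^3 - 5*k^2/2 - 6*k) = k^5 + 17*k^4/2 - 7*k^3/2 - 141*k^2 - 180*k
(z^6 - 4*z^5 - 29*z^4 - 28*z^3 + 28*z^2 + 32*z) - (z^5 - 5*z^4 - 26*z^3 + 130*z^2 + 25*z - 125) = z^6 - 5*z^5 - 24*z^4 - 2*z^3 - 102*z^2 + 7*z + 125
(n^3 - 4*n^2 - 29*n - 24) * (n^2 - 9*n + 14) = n^5 - 13*n^4 + 21*n^3 + 181*n^2 - 190*n - 336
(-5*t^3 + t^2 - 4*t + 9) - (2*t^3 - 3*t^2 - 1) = -7*t^3 + 4*t^2 - 4*t + 10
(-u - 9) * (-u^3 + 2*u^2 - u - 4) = u^4 + 7*u^3 - 17*u^2 + 13*u + 36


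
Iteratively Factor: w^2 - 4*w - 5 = (w - 5)*(w + 1)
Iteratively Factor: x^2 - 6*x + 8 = (x - 4)*(x - 2)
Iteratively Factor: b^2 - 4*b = (b - 4)*(b)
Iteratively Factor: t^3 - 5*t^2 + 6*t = (t)*(t^2 - 5*t + 6) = t*(t - 2)*(t - 3)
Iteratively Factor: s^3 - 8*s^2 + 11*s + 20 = (s + 1)*(s^2 - 9*s + 20) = (s - 4)*(s + 1)*(s - 5)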